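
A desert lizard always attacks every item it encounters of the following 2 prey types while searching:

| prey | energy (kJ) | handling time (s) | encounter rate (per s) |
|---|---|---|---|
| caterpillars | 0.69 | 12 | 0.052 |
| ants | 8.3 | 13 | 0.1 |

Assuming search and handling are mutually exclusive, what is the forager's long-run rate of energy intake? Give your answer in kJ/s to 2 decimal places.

0.30 kJ/s

R = Σλ_iE_i / (1 + Σλ_ih_i)
Numerator: 0.052×0.69 + 0.1×8.3 = 0.8659
Denominator: 1 + 0.052×12 + 0.1×13 = 2.924
R = 0.8659/2.924 = 0.2961 kJ/s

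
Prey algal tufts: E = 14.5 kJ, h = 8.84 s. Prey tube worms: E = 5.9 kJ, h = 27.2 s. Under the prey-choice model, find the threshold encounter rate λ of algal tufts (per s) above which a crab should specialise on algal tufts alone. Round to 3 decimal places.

0.017 per s

Drop tube worms once their profitability E₂/h₂ falls below the rate achievable on algal tufts alone: E₂/h₂ = λE₁/(1 + λh₁).
Solve for λ: λE₁h₂ = E₂(1 + λh₁) → λ(E₁h₂ − E₂h₁) = E₂ → λ = E₂/(E₁h₂ − E₂h₁).
λ = 5.9/(14.5×27.2 − 5.9×8.84) = 5.9/342.2 = 0.01724 per s.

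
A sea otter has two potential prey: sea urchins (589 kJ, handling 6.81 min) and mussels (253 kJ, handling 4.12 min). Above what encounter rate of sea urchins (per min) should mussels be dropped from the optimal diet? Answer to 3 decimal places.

At the threshold, the rate on sea urchins alone equals the profitability of mussels: λ·589/(1 + λ·6.81) = 253/4.12 = 61.41.
Rearranging, λ(589 − 61.41×6.81) = 61.41, so λ = 61.41/170.8 = 0.3595 per min.

0.360 per min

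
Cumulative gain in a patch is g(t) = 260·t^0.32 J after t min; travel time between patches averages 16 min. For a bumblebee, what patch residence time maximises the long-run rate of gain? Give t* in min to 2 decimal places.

Maximise g(t)/(T+t): set derivative to zero → g'(t)(T+t) = g(t).
g'(t) = 0.32·260·t^-0.68. Setting 0.32·260·t^-0.68 = 260·t^0.32/(16+t) gives 0.32(16+t) = t, so 0.68·t = 0.32×16.
t* = 0.32×16/0.68 = 7.529 min.

7.53 min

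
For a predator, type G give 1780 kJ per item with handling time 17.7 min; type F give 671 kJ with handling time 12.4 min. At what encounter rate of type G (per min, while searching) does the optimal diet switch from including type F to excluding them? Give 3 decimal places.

At the threshold, the rate on type G alone equals the profitability of type F: λ·1780/(1 + λ·17.7) = 671/12.4 = 54.11.
Rearranging, λ(1780 − 54.11×17.7) = 54.11, so λ = 54.11/822.2 = 0.06581 per min.

0.066 per min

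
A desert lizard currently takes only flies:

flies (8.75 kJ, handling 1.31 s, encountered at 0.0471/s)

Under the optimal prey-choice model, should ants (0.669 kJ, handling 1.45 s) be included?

Yes

Current rate: (0.0471×8.75)/(1 + 0.0471×1.31) = 0.3882 kJ/s.
Profitability of ants: 0.669/1.45 = 0.4614 kJ/s.
Since 0.4614 > R, including ants increases the long-run rate.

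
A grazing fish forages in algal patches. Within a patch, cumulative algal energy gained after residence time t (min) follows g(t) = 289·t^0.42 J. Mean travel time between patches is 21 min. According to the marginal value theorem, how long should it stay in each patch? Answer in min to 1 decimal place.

Optimal t* satisfies g'(t*) = g(t*)/(T + t*).
g'(t) = 0.42·289·t^-0.58. Setting 0.42·289·t^-0.58 = 289·t^0.42/(21+t) gives 0.42(21+t) = t, so 0.58·t = 0.42×21.
t* = 0.42×21/0.58 = 15.21 min.

15.2 min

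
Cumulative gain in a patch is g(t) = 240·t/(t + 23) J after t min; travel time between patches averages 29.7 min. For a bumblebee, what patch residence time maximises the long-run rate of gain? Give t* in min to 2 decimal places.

26.14 min

Optimal t* satisfies g'(t*) = g(t*)/(T + t*).
g'(t) = 240·23/(t + 23)². Setting 240·23/(t+23)² = 240t/[(t+23)(29.7+t)] gives 23(29.7+t) = t(t+23), so t² = 23×29.7 = 683.1.
t* = √683.1 = 26.14 min.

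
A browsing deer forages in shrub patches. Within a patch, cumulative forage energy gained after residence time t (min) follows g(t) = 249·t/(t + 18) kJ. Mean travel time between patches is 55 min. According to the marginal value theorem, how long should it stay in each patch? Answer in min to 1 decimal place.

31.5 min

Optimal t* satisfies g'(t*) = g(t*)/(T + t*).
g'(t) = 249·18/(t + 18)². Setting 249·18/(t+18)² = 249t/[(t+18)(55+t)] gives 18(55+t) = t(t+18), so t² = 18×55 = 990.
t* = √990 = 31.46 min.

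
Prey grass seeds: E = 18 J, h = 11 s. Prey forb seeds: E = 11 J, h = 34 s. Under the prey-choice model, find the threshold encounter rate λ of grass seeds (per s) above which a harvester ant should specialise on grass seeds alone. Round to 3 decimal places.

0.022 per s

Drop forb seeds once their profitability E₂/h₂ falls below the rate achievable on grass seeds alone: E₂/h₂ = λE₁/(1 + λh₁).
Solve for λ: λE₁h₂ = E₂(1 + λh₁) → λ(E₁h₂ − E₂h₁) = E₂ → λ = E₂/(E₁h₂ − E₂h₁).
λ = 11/(18×34 − 11×11) = 11/491 = 0.0224 per s.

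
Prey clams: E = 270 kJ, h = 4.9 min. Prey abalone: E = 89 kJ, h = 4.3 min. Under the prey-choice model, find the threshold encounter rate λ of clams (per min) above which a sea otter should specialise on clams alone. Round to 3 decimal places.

At the threshold, the rate on clams alone equals the profitability of abalone: λ·270/(1 + λ·4.9) = 89/4.3 = 20.7.
Rearranging, λ(270 − 20.7×4.9) = 20.7, so λ = 20.7/168.6 = 0.1228 per min.

0.123 per min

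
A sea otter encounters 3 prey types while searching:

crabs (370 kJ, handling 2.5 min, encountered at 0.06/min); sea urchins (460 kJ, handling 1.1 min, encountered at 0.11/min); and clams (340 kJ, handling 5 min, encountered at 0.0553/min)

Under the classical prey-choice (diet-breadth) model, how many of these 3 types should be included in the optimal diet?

Profitabilities (E/h, kJ/min): sea urchins 418, crabs 148, clams 68. Add prey in this order while the next type's profitability exceeds the intake rate on those already taken.
Rate on top 1: 45.14. crabs: 148 > 45.14 → include.
Rate on top 2: 57.28. clams: 68 > 57.28 → include.
Optimal diet: sea urchins, crabs, clams — 3 of 3 types.

3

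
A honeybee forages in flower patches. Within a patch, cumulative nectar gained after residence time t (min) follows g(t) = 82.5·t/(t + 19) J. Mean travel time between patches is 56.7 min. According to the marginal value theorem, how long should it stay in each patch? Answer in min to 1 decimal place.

32.8 min

Maximise g(t)/(T+t): set derivative to zero → g'(t)(T+t) = g(t).
g'(t) = 82.5·19/(t + 19)². Setting 82.5·19/(t+19)² = 82.5t/[(t+19)(56.7+t)] gives 19(56.7+t) = t(t+19), so t² = 19×56.7 = 1077.
t* = √1077 = 32.82 min.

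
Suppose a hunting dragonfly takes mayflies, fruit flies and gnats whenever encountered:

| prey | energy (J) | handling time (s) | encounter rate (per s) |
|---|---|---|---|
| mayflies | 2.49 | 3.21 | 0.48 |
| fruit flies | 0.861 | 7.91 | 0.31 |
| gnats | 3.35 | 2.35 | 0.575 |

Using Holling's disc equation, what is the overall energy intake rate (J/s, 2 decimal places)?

R = (0.48×2.49 + 0.31×0.861 + 0.575×3.35) / (1 + 0.48×3.21 + 0.31×7.91 + 0.575×2.35) = 3.388/6.344 = 0.5341 J/s.

0.53 J/s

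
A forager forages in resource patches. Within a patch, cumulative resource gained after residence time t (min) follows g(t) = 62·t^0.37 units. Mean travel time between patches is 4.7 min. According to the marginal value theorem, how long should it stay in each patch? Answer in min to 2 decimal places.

2.76 min

By the marginal value theorem, leave when the instantaneous gain rate g'(t) equals the habitat-wide average g(t)/(T + t).
g'(t) = 0.37·62·t^-0.63. Setting 0.37·62·t^-0.63 = 62·t^0.37/(4.7+t) gives 0.37(4.7+t) = t, so 0.63·t = 0.37×4.7.
t* = 0.37×4.7/0.63 = 2.76 min.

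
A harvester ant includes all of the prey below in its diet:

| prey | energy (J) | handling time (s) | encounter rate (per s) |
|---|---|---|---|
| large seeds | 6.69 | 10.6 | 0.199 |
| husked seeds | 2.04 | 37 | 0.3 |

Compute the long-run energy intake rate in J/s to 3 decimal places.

Energy encountered per unit search time: 0.199×6.69 + 0.3×2.04 = 1.943 J/s.
Handling time per unit search time: 0.199×10.6 + 0.3×37 = 13.21.
Rate = 1.943/(1 + 13.21) = 0.1368 J/s.

0.137 J/s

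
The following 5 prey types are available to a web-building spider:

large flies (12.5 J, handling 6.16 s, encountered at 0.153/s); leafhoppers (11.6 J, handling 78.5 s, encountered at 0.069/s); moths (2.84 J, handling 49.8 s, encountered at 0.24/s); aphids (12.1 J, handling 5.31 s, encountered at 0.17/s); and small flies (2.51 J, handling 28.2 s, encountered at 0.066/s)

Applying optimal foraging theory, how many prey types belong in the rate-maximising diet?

2

Profitabilities (E/h, J/s): aphids 2.28, large flies 2.03, leafhoppers 0.148, small flies 0.089, moths 0.057. Add prey in this order while the next type's profitability exceeds the intake rate on those already taken.
Rate on top 1: 1.081. large flies: 2.03 > 1.081 → include.
Rate on top 2: 1.395. leafhoppers: 0.148 < 1.395 → exclude; stop.
Optimal diet: aphids, large flies — 2 of 5 types.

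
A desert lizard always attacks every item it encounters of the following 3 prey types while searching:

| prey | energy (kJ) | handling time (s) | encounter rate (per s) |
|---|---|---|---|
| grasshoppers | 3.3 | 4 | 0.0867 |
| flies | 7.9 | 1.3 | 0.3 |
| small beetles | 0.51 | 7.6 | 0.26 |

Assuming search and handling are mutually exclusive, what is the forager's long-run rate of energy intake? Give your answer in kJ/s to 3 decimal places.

R = Σλ_iE_i / (1 + Σλ_ih_i)
Numerator: 0.0867×3.3 + 0.3×7.9 + 0.26×0.51 = 2.789
Denominator: 1 + 0.0867×4 + 0.3×1.3 + 0.26×7.6 = 3.713
R = 2.789/3.713 = 0.7511 kJ/s

0.751 kJ/s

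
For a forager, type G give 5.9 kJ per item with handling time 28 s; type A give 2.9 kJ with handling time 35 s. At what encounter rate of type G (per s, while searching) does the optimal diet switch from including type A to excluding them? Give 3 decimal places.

The zero-one rule: include type A iff E₂/h₂ > λE₁/(1+λh₁). Equality gives the switch point.
λE₁h₂ = E₂ + λE₂h₁ ⇒ λ = E₂/(E₁h₂ − E₂h₁) = 2.9/(206.5 − 81.2) = 0.02314 per s.

0.023 per s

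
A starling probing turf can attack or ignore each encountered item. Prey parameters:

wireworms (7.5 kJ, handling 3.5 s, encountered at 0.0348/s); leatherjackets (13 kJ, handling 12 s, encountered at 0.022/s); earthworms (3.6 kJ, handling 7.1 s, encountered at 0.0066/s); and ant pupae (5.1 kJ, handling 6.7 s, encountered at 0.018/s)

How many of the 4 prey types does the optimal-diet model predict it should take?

4

Profitabilities (E/h, kJ/s): wireworms 2.14, leatherjackets 1.08, ant pupae 0.761, earthworms 0.507. Add prey in this order while the next type's profitability exceeds the intake rate on those already taken.
Rate on top 1: 0.2327. leatherjackets: 1.08 > 0.2327 → include.
Rate on top 2: 0.3947. ant pupae: 0.761 > 0.3947 → include.
Rate on top 3: 0.4241. earthworms: 0.507 > 0.4241 → include.
Optimal diet: wireworms, leatherjackets, ant pupae, earthworms — 4 of 4 types.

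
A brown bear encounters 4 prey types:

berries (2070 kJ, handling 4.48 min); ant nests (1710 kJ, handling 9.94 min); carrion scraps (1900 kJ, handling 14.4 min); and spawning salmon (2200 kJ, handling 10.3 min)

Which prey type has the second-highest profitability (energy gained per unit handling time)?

Profitability E/h (kJ/min): berries = 2070/4.48 = 462, ant nests = 1710/9.94 = 172, carrion scraps = 1900/14.4 = 132, spawning salmon = 2200/10.3 = 214.
Ranked: berries > spawning salmon > ant nests > carrion scraps.

spawning salmon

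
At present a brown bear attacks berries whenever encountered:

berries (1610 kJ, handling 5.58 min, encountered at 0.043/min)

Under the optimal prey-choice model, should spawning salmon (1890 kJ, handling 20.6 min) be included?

Yes

On berries alone, R = ΣλE/(1+Σλh) = 69.23/1.24 = 55.83 kJ/min.
Profitability of spawning salmon: 1890/20.6 = 91.75 kJ/min.
Since 91.75 > R, including spawning salmon increases the long-run rate.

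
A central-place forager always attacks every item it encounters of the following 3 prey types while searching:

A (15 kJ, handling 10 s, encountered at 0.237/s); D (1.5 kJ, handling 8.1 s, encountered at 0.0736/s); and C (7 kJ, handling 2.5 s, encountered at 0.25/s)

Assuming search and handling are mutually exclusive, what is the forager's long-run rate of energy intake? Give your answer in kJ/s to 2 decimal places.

1.18 kJ/s

R = Σλ_iE_i / (1 + Σλ_ih_i)
Numerator: 0.237×15 + 0.0736×1.5 + 0.25×7 = 5.415
Denominator: 1 + 0.237×10 + 0.0736×8.1 + 0.25×2.5 = 4.591
R = 5.415/4.591 = 1.18 kJ/s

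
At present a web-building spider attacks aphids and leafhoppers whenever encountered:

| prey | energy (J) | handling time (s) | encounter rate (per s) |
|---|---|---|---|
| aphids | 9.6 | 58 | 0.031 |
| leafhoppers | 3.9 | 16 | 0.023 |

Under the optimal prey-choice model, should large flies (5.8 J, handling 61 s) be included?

Current rate: (0.031×9.6 + 0.023×3.9)/(1 + 0.031×58 + 0.023×16) = 0.1223 J/s.
large flies: E/h = 5.8/61 = 0.09508 J/s.
0.09508 < 0.1223, so adding large flies would lower the average — exclude it.

No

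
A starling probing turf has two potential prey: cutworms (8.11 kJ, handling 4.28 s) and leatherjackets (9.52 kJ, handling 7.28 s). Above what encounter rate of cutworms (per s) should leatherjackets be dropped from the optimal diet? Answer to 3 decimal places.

The zero-one rule: include leatherjackets iff E₂/h₂ > λE₁/(1+λh₁). Equality gives the switch point.
λE₁h₂ = E₂ + λE₂h₁ ⇒ λ = E₂/(E₁h₂ − E₂h₁) = 9.52/(59.04 − 40.75) = 0.5204 per s.

0.520 per s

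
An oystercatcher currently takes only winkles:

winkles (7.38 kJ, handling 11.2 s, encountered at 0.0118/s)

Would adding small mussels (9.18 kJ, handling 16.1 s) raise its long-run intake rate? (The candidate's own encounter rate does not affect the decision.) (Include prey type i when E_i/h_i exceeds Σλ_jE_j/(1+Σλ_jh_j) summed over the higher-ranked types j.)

On winkles alone, R = ΣλE/(1+Σλh) = 0.08708/1.132 = 0.07692 kJ/s.
small mussels: E/h = 9.18/16.1 = 0.5702 kJ/s.
Since 0.5702 > R, including small mussels increases the long-run rate.

Yes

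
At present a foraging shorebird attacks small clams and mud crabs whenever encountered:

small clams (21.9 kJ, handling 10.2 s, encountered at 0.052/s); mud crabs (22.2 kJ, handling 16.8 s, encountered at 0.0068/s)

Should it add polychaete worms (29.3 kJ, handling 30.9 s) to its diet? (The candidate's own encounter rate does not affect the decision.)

Yes

Intake rate on the current diet: R = (0.052×21.9 + 0.0068×22.2) / (1 + 0.052×10.2 + 0.0068×16.8) = 1.29/1.645 = 0.7842 kJ/s.
polychaete worms: E/h = 29.3/30.9 = 0.9482 kJ/s.
0.9482 > 0.7842, so adding polychaete worms raises the average — include it.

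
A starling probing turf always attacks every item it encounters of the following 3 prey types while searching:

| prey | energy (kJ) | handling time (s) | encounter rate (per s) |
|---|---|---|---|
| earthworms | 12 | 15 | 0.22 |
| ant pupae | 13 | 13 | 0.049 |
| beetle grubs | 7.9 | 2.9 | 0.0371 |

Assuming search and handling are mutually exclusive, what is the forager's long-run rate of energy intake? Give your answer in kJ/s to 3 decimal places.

0.708 kJ/s

R = Σλ_iE_i / (1 + Σλ_ih_i)
Numerator: 0.22×12 + 0.049×13 + 0.0371×7.9 = 3.57
Denominator: 1 + 0.22×15 + 0.049×13 + 0.0371×2.9 = 5.045
R = 3.57/5.045 = 0.7077 kJ/s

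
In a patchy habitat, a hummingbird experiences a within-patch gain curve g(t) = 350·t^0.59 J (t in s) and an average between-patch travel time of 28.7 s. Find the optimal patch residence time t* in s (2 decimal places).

41.30 s

By the marginal value theorem, leave when the instantaneous gain rate g'(t) equals the habitat-wide average g(t)/(T + t).
g'(t) = 0.59·350·t^-0.41. Setting 0.59·350·t^-0.41 = 350·t^0.59/(28.7+t) gives 0.59(28.7+t) = t, so 0.41·t = 0.59×28.7.
t* = 0.59×28.7/0.41 = 41.3 s.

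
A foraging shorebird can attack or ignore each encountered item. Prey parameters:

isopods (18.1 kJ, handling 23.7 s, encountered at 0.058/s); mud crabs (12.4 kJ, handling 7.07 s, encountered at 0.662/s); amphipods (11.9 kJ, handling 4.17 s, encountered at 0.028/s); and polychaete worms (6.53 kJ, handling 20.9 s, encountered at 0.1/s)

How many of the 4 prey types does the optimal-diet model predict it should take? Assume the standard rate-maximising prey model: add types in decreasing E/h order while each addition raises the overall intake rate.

Profitabilities (E/h, kJ/s): amphipods 2.85, mud crabs 1.75, isopods 0.764, polychaete worms 0.312. Add prey in this order while the next type's profitability exceeds the intake rate on those already taken.
Rate on top 1: 0.2984. mud crabs: 1.75 > 0.2984 → include.
Rate on top 2: 1.473. isopods: 0.764 < 1.473 → exclude; stop.
Optimal diet: amphipods, mud crabs — 2 of 4 types.

2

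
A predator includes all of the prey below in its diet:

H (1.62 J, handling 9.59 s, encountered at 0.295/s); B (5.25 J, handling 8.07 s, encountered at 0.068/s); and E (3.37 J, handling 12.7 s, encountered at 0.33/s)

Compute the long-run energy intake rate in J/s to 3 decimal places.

0.227 J/s

Energy encountered per unit search time: 0.295×1.62 + 0.068×5.25 + 0.33×3.37 = 1.947 J/s.
Handling time per unit search time: 0.295×9.59 + 0.068×8.07 + 0.33×12.7 = 7.569.
Rate = 1.947/(1 + 7.569) = 0.2272 J/s.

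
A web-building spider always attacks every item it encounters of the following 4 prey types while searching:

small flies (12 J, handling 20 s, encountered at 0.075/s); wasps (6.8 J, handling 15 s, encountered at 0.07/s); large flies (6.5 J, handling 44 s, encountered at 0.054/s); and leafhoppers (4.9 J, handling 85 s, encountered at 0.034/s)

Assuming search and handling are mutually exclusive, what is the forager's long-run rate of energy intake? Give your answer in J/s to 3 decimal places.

R = (0.075×12 + 0.07×6.8 + 0.054×6.5 + 0.034×4.9) / (1 + 0.075×20 + 0.07×15 + 0.054×44 + 0.034×85) = 1.894/8.816 = 0.2148 J/s.

0.215 J/s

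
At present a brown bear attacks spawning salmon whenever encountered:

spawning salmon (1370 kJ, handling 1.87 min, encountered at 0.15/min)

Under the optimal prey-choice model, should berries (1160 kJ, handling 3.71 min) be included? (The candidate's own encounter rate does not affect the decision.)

Yes

Intake rate on the current diet: R = (0.15×1370) / (1 + 0.15×1.87) = 205.5/1.28 = 160.5 kJ/min.
Profitability of berries: 1160/3.71 = 312.7 kJ/min.
312.7 > 160.5, so adding berries raises the average — include it.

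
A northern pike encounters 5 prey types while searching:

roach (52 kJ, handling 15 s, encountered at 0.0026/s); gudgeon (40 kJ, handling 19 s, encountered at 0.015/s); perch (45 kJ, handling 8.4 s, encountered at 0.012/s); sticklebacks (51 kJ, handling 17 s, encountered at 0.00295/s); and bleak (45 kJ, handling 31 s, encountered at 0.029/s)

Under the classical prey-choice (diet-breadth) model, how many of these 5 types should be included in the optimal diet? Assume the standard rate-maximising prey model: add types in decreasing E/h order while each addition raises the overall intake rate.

Rank by E/h (kJ/s): perch 5.36, roach 3.47, sticklebacks 3, gudgeon 2.11, bleak 1.45. Include each in turn until the next type's E/h falls below the running intake rate.
Rate on top 1: 0.4906. roach: 3.47 > 0.4906 → include.
Rate on top 2: 0.5924. sticklebacks: 3 > 0.5924 → include.
Rate on top 3: 0.6939. gudgeon: 2.11 > 0.6939 → include.
Rate on top 4: 0.9666. bleak: 1.45 > 0.9666 → include.
Optimal diet: perch, roach, sticklebacks, gudgeon, bleak — 5 of 5 types.

5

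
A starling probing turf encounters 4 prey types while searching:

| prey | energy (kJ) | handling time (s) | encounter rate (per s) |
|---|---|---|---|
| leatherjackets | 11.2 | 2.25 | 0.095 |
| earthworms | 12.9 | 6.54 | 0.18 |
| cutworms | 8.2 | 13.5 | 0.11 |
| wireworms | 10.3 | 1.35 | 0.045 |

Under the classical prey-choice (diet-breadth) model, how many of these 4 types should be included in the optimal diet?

3

Profitabilities (E/h, kJ/s): wireworms 7.63, leatherjackets 4.98, earthworms 1.97, cutworms 0.607. Add prey in this order while the next type's profitability exceeds the intake rate on those already taken.
Rate on top 1: 0.437. leatherjackets: 4.98 > 0.437 → include.
Rate on top 2: 1.199. earthworms: 1.97 > 1.199 → include.
Rate on top 3: 1.57. cutworms: 0.607 < 1.57 → exclude; stop.
Optimal diet: wireworms, leatherjackets, earthworms — 3 of 4 types.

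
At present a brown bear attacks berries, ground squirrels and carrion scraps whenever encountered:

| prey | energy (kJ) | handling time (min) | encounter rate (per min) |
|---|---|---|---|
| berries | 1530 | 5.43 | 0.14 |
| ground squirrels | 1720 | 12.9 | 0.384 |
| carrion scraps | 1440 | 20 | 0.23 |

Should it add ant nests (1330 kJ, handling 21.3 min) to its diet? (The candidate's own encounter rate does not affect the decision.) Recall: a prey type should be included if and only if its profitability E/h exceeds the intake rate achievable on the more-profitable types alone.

On berries, ground squirrels and carrion scraps alone, R = ΣλE/(1+Σλh) = 1206/11.31 = 106.6 kJ/min.
ant nests: E/h = 1330/21.3 = 62.44 kJ/min.
62.44 < 106.6, so adding ant nests would lower the average — exclude it.

No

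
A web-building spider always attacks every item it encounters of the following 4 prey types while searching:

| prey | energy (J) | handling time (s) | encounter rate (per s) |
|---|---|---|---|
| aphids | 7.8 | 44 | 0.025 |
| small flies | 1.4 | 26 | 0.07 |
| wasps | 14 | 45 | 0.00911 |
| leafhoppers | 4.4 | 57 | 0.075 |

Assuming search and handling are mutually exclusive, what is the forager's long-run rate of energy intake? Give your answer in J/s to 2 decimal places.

0.09 J/s

R = (0.025×7.8 + 0.07×1.4 + 0.00911×14 + 0.075×4.4) / (1 + 0.025×44 + 0.07×26 + 0.00911×45 + 0.075×57) = 0.7505/8.605 = 0.08722 J/s.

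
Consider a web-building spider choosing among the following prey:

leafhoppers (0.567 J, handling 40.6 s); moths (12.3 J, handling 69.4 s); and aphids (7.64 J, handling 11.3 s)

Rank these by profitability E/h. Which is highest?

Profitability E/h (J/s): leafhoppers = 0.567/40.6 = 0.014, moths = 12.3/69.4 = 0.177, aphids = 7.64/11.3 = 0.676.
Ranked: aphids > moths > leafhoppers.

aphids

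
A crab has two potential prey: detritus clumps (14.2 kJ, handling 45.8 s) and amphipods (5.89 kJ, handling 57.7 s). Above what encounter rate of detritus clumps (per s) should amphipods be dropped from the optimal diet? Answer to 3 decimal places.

At the threshold, the rate on detritus clumps alone equals the profitability of amphipods: λ·14.2/(1 + λ·45.8) = 5.89/57.7 = 0.1021.
Rearranging, λ(14.2 − 0.1021×45.8) = 0.1021, so λ = 0.1021/9.525 = 0.01072 per s.

0.011 per s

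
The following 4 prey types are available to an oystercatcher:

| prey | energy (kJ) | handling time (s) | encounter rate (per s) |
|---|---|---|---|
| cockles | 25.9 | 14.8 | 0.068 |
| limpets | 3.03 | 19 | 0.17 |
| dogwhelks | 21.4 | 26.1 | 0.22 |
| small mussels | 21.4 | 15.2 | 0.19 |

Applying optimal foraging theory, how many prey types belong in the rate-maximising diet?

2

Rank by E/h (kJ/s): cockles 1.75, small mussels 1.41, dogwhelks 0.82, limpets 0.159. Include each in turn until the next type's E/h falls below the running intake rate.
Rate on top 1: 0.8778. small mussels: 1.41 > 0.8778 → include.
Rate on top 2: 1.191. dogwhelks: 0.82 < 1.191 → exclude; stop.
Optimal diet: cockles, small mussels — 2 of 4 types.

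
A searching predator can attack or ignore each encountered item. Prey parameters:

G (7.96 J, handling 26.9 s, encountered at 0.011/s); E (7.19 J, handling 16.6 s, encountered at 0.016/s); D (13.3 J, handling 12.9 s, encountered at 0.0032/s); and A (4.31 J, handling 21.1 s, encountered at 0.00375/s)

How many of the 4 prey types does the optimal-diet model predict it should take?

4

Rank by E/h (J/s): D 1.03, E 0.433, G 0.296, A 0.204. Include each in turn until the next type's E/h falls below the running intake rate.
Rate on top 1: 0.04087. E: 0.433 > 0.04087 → include.
Rate on top 2: 0.1206. G: 0.296 > 0.1206 → include.
Rate on top 3: 0.153. A: 0.204 > 0.153 → include.
Optimal diet: D, E, G, A — 4 of 4 types.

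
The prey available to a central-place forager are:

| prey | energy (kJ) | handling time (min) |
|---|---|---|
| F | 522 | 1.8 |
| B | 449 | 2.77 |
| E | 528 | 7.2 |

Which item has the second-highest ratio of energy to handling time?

Profitability E/h (kJ/min): F = 522/1.8 = 290, B = 449/2.77 = 162, E = 528/7.2 = 73.3.
Ranked: F > B > E.

B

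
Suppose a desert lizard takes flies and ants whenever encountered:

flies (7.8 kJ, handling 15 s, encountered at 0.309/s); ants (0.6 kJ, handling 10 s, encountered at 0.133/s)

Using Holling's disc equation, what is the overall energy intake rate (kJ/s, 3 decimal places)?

0.358 kJ/s

R = Σλ_iE_i / (1 + Σλ_ih_i)
Numerator: 0.309×7.8 + 0.133×0.6 = 2.49
Denominator: 1 + 0.309×15 + 0.133×10 = 6.965
R = 2.49/6.965 = 0.3575 kJ/s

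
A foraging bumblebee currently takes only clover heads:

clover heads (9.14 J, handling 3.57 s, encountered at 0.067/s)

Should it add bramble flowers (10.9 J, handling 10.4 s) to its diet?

Yes

On clover heads alone, R = ΣλE/(1+Σλh) = 0.6124/1.239 = 0.4942 J/s.
bramble flowers: E/h = 10.9/10.4 = 1.048 J/s.
1.048 > 0.4942, so adding bramble flowers raises the average — include it.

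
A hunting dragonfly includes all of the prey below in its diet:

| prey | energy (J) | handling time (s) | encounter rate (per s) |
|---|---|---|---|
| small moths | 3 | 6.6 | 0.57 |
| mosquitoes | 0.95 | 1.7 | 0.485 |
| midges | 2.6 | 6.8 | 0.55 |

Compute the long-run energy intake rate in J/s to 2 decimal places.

Energy encountered per unit search time: 0.57×3 + 0.485×0.95 + 0.55×2.6 = 3.601 J/s.
Handling time per unit search time: 0.57×6.6 + 0.485×1.7 + 0.55×6.8 = 8.326.
Rate = 3.601/(1 + 8.326) = 0.3861 J/s.

0.39 J/s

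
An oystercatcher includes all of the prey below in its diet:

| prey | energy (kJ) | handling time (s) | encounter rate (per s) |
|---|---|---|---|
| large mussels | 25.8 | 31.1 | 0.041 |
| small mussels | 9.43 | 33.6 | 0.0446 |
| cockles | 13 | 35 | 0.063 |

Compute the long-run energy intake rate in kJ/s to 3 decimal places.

0.384 kJ/s

R = Σλ_iE_i / (1 + Σλ_ih_i)
Numerator: 0.041×25.8 + 0.0446×9.43 + 0.063×13 = 2.297
Denominator: 1 + 0.041×31.1 + 0.0446×33.6 + 0.063×35 = 5.979
R = 2.297/5.979 = 0.3843 kJ/s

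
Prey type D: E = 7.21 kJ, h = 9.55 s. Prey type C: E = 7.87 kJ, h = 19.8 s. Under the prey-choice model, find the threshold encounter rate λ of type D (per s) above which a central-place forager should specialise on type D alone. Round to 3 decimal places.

At the threshold, the rate on type D alone equals the profitability of type C: λ·7.21/(1 + λ·9.55) = 7.87/19.8 = 0.3975.
Rearranging, λ(7.21 − 0.3975×9.55) = 0.3975, so λ = 0.3975/3.414 = 0.1164 per s.

0.116 per s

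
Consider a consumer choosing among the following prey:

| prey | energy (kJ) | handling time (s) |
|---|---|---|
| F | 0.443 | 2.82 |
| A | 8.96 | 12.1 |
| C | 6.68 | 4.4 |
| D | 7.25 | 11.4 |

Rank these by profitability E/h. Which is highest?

Profitability E/h (kJ/s): F = 0.443/2.82 = 0.157, A = 8.96/12.1 = 0.74, C = 6.68/4.4 = 1.52, D = 7.25/11.4 = 0.636.
Ranked: C > A > D > F.

C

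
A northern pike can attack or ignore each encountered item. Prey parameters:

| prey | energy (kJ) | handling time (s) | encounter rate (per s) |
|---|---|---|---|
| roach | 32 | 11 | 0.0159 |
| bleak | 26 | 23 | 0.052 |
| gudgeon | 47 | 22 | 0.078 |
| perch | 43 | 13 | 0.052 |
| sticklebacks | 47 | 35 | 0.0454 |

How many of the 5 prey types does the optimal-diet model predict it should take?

3

Rank by E/h (kJ/s): perch 3.31, roach 2.91, gudgeon 2.14, sticklebacks 1.34, bleak 1.13. Include each in turn until the next type's E/h falls below the running intake rate.
Rate on top 1: 1.334. roach: 2.91 > 1.334 → include.
Rate on top 2: 1.483. gudgeon: 2.14 > 1.483 → include.
Rate on top 3: 1.797. sticklebacks: 1.34 < 1.797 → exclude; stop.
Optimal diet: perch, roach, gudgeon — 3 of 5 types.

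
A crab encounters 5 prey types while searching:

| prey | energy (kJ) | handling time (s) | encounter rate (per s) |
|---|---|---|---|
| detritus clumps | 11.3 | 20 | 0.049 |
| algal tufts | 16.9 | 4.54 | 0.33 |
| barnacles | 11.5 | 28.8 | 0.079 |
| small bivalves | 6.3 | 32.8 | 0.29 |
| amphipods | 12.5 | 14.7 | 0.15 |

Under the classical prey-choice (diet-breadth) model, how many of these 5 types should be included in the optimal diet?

1

E/h in descending order: algal tufts 3.72, amphipods 0.85, detritus clumps 0.565, barnacles 0.399, small bivalves 0.192 kJ/s. The optimal diet is the largest prefix of this list for which every included type satisfies E_i/h_i > R on the types above it.
Rate on top 1: 2.232. amphipods: 0.85 < 2.232 → exclude; stop.
Optimal diet: algal tufts — 1 of 5 types.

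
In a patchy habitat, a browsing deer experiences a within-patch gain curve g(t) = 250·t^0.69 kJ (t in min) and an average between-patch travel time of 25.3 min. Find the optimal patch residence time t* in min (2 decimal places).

56.31 min

Maximise g(t)/(T+t): set derivative to zero → g'(t)(T+t) = g(t).
g'(t) = 0.69·250·t^-0.31. Setting 0.69·250·t^-0.31 = 250·t^0.69/(25.3+t) gives 0.69(25.3+t) = t, so 0.31·t = 0.69×25.3.
t* = 0.69×25.3/0.31 = 56.31 min.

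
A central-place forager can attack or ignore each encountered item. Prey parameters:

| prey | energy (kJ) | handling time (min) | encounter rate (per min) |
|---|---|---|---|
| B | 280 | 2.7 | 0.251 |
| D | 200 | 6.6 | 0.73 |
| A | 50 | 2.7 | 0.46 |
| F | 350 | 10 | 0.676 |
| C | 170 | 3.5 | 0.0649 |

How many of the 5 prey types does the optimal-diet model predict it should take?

E/h in descending order: B 104, C 48.6, F 35, D 30.3, A 18.5 kJ/min. The optimal diet is the largest prefix of this list for which every included type satisfies E_i/h_i > R on the types above it.
Rate on top 1: 41.89. C: 48.6 > 41.89 → include.
Rate on top 2: 42.69. F: 35 < 42.69 → exclude; stop.
Optimal diet: B, C — 2 of 5 types.

2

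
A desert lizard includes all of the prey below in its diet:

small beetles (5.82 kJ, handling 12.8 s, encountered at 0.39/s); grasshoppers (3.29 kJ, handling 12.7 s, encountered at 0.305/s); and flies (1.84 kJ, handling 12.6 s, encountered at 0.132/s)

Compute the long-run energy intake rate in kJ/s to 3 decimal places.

0.305 kJ/s

R = (0.39×5.82 + 0.305×3.29 + 0.132×1.84) / (1 + 0.39×12.8 + 0.305×12.7 + 0.132×12.6) = 3.516/11.53 = 0.305 kJ/s.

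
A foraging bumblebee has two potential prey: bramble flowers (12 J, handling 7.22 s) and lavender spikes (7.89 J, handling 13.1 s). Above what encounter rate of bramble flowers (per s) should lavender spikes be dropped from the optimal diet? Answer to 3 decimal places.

0.079 per s

Drop lavender spikes once their profitability E₂/h₂ falls below the rate achievable on bramble flowers alone: E₂/h₂ = λE₁/(1 + λh₁).
Solve for λ: λE₁h₂ = E₂(1 + λh₁) → λ(E₁h₂ − E₂h₁) = E₂ → λ = E₂/(E₁h₂ − E₂h₁).
λ = 7.89/(12×13.1 − 7.89×7.22) = 7.89/100.2 = 0.07872 per s.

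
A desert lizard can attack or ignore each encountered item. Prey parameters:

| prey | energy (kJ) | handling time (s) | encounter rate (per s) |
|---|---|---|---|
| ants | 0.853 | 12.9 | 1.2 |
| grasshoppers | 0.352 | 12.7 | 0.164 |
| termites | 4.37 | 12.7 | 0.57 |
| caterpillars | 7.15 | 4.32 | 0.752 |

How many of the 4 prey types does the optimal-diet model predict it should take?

1

Rank by E/h (kJ/s): caterpillars 1.66, termites 0.344, ants 0.0661, grasshoppers 0.0277. Include each in turn until the next type's E/h falls below the running intake rate.
Rate on top 1: 1.266. termites: 0.344 < 1.266 → exclude; stop.
Optimal diet: caterpillars — 1 of 4 types.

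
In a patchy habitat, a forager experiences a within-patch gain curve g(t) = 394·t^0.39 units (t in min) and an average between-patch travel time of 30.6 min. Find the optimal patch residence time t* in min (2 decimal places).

By the marginal value theorem, leave when the instantaneous gain rate g'(t) equals the habitat-wide average g(t)/(T + t).
g'(t) = 0.39·394·t^-0.61. Setting 0.39·394·t^-0.61 = 394·t^0.39/(30.6+t) gives 0.39(30.6+t) = t, so 0.61·t = 0.39×30.6.
t* = 0.39×30.6/0.61 = 19.56 min.

19.56 min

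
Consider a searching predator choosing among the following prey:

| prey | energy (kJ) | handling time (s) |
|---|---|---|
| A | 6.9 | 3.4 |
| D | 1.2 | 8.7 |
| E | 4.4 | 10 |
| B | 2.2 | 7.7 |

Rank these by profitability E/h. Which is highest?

Profitability E/h (kJ/s): A = 6.9/3.4 = 2.03, D = 1.2/8.7 = 0.138, E = 4.4/10 = 0.44, B = 2.2/7.7 = 0.286.
Ranked: A > E > B > D.

A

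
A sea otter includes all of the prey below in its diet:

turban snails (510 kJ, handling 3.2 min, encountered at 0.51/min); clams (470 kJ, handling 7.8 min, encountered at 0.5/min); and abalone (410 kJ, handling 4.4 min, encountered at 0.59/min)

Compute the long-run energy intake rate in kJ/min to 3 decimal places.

80.741 kJ/min

R = (0.51×510 + 0.5×470 + 0.59×410) / (1 + 0.51×3.2 + 0.5×7.8 + 0.59×4.4) = 737/9.128 = 80.74 kJ/min.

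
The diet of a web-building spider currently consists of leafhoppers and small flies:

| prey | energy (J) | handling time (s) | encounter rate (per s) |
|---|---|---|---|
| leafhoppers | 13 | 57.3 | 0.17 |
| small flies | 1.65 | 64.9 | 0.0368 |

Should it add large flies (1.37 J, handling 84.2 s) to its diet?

No

On leafhoppers and small flies alone, R = ΣλE/(1+Σλh) = 2.271/13.13 = 0.173 J/s.
Profitability of large flies: 1.37/84.2 = 0.01627 J/s.
Since 0.01627 < R, time spent handling large flies is better spent searching.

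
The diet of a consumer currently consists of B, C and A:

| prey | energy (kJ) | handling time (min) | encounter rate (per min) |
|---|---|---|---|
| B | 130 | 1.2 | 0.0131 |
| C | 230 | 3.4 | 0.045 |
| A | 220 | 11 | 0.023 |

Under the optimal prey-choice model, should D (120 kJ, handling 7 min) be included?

Yes

Intake rate on the current diet: R = (0.0131×130 + 0.045×230 + 0.023×220) / (1 + 0.0131×1.2 + 0.045×3.4 + 0.023×11) = 17.11/1.422 = 12.04 kJ/min.
Profitability of D: 120/7 = 17.14 kJ/min.
17.14 > 12.04, so adding D raises the average — include it.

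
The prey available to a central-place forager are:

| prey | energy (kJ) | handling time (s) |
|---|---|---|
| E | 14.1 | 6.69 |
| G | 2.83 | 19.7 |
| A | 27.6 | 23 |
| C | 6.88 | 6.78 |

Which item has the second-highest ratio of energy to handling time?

A

In descending order of E/h:
E: 14.1/6.69 = 2.11 kJ/s
A: 27.6/23 = 1.2 kJ/s
C: 6.88/6.78 = 1.01 kJ/s
G: 2.83/19.7 = 0.144 kJ/s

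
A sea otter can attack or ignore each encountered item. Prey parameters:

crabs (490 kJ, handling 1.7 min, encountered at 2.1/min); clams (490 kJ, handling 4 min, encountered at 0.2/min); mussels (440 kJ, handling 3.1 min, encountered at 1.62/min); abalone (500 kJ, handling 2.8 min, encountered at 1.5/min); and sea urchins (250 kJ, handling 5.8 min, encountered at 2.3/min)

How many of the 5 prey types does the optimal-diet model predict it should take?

1

Profitabilities (E/h, kJ/min): crabs 288, abalone 179, mussels 142, clams 122, sea urchins 43.1. Add prey in this order while the next type's profitability exceeds the intake rate on those already taken.
Rate on top 1: 225.2. abalone: 179 < 225.2 → exclude; stop.
Optimal diet: crabs — 1 of 5 types.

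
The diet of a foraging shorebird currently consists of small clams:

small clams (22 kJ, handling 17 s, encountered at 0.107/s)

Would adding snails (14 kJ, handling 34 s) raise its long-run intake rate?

No

Intake rate on the current diet: R = (0.107×22) / (1 + 0.107×17) = 2.354/2.819 = 0.835 kJ/s.
snails: E/h = 14/34 = 0.4118 kJ/s.
0.4118 < 0.835, so adding snails would lower the average — exclude it.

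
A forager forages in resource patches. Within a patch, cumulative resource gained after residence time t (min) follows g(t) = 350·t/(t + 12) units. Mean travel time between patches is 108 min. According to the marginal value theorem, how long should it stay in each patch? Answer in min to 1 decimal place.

Maximise g(t)/(T+t): set derivative to zero → g'(t)(T+t) = g(t).
g'(t) = 350·12/(t + 12)². Setting 350·12/(t+12)² = 350t/[(t+12)(108+t)] gives 12(108+t) = t(t+12), so t² = 12×108 = 1296.
t* = √1296 = 36 min.

36.0 min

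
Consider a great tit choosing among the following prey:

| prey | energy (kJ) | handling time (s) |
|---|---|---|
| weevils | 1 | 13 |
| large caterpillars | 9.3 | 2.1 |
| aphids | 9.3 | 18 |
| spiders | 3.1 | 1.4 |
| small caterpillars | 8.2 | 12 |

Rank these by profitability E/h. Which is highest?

In descending order of E/h:
large caterpillars: 9.3/2.1 = 4.43 kJ/s
spiders: 3.1/1.4 = 2.21 kJ/s
small caterpillars: 8.2/12 = 0.683 kJ/s
aphids: 9.3/18 = 0.517 kJ/s
weevils: 1/13 = 0.0769 kJ/s

large caterpillars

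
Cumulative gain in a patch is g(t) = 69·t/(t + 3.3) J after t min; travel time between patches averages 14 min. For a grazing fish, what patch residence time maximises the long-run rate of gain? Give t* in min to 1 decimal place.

By the marginal value theorem, leave when the instantaneous gain rate g'(t) equals the habitat-wide average g(t)/(T + t).
g'(t) = 69·3.3/(t + 3.3)². Setting 69·3.3/(t+3.3)² = 69t/[(t+3.3)(14+t)] gives 3.3(14+t) = t(t+3.3), so t² = 3.3×14 = 46.2.
t* = √46.2 = 6.797 min.

6.8 min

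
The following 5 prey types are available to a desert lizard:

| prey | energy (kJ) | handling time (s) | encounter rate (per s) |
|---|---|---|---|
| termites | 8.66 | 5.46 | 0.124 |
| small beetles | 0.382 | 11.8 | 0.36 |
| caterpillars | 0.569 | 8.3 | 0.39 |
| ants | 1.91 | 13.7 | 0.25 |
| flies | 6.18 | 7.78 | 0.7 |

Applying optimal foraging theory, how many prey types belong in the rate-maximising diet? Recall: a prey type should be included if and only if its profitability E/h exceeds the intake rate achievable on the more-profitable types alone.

2

E/h in descending order: termites 1.59, flies 0.794, ants 0.139, caterpillars 0.0686, small beetles 0.0324 kJ/s. The optimal diet is the largest prefix of this list for which every included type satisfies E_i/h_i > R on the types above it.
Rate on top 1: 0.6403. flies: 0.794 > 0.6403 → include.
Rate on top 2: 0.7581. ants: 0.139 < 0.7581 → exclude; stop.
Optimal diet: termites, flies — 2 of 5 types.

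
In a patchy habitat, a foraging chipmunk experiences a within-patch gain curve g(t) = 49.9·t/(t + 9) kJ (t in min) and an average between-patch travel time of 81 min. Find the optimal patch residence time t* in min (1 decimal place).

Maximise g(t)/(T+t): set derivative to zero → g'(t)(T+t) = g(t).
g'(t) = 49.9·9/(t + 9)². Setting 49.9·9/(t+9)² = 49.9t/[(t+9)(81+t)] gives 9(81+t) = t(t+9), so t² = 9×81 = 729.
t* = √729 = 27 min.

27.0 min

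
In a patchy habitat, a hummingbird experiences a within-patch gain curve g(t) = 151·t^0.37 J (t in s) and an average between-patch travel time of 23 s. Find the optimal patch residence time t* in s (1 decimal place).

13.5 s

Optimal t* satisfies g'(t*) = g(t*)/(T + t*).
g'(t) = 0.37·151·t^-0.63. Setting 0.37·151·t^-0.63 = 151·t^0.37/(23+t) gives 0.37(23+t) = t, so 0.63·t = 0.37×23.
t* = 0.37×23/0.63 = 13.51 s.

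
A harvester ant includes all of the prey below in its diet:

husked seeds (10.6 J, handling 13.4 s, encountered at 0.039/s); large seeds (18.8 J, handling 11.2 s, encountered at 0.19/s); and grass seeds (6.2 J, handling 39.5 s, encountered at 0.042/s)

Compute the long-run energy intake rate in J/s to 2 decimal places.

R = (0.039×10.6 + 0.19×18.8 + 0.042×6.2) / (1 + 0.039×13.4 + 0.19×11.2 + 0.042×39.5) = 4.246/5.31 = 0.7996 J/s.

0.80 J/s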